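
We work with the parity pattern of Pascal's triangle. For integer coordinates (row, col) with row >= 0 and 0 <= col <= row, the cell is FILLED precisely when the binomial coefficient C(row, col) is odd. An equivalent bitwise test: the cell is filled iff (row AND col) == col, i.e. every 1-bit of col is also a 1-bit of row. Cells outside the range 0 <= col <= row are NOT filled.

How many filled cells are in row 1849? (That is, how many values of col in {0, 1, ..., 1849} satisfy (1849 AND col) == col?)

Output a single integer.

1849 in binary = 11100111001
popcount(1849) = number of 1-bits in 11100111001 = 7
A col c satisfies (1849 AND c) == c iff every set bit of c is also set in 1849; each of the 7 set bits of 1849 can independently be on or off in c.
count = 2^7 = 128

Answer: 128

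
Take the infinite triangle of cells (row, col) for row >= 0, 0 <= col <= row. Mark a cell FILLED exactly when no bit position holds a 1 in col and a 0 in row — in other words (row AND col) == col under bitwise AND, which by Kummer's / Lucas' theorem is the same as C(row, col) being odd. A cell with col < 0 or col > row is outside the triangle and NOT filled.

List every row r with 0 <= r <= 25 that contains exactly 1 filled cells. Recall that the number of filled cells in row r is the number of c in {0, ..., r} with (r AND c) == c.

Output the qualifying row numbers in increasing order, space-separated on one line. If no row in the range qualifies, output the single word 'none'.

Row r has 2^popcount(r) filled cells, so we need popcount(r) = log2(1) = 0.
Scan r = 0..25 and keep those with exactly 0 one-bits:
r=0=0 popcount=0 -> KEEP
r=1=1 popcount=1 -> skip
r=2=10 popcount=1 -> skip
r=3=11 popcount=2 -> skip
r=4=100 popcount=1 -> skip
r=5=101 popcount=2 -> skip
r=6=110 popcount=2 -> skip
r=7=111 popcount=3 -> skip
r=8=1000 popcount=1 -> skip
r=9=1001 popcount=2 -> skip
r=10=1010 popcount=2 -> skip
r=11=1011 popcount=3 -> skip
r=12=1100 popcount=2 -> skip
r=13=1101 popcount=3 -> skip
r=14=1110 popcount=3 -> skip
r=15=1111 popcount=4 -> skip
r=16=10000 popcount=1 -> skip
r=17=10001 popcount=2 -> skip
r=18=10010 popcount=2 -> skip
r=19=10011 popcount=3 -> skip
r=20=10100 popcount=2 -> skip
r=21=10101 popcount=3 -> skip
r=22=10110 popcount=3 -> skip
r=23=10111 popcount=4 -> skip
r=24=11000 popcount=2 -> skip
r=25=11001 popcount=3 -> skip
Kept rows: 0

Answer: 0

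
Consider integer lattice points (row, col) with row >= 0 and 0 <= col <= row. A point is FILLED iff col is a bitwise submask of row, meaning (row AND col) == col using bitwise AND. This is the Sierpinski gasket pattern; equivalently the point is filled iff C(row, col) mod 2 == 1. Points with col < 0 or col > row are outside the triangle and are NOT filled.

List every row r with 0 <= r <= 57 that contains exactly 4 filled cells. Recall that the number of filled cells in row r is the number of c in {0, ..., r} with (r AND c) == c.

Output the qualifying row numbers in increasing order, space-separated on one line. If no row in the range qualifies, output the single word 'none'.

Row r has 2^popcount(r) filled cells, so we need popcount(r) = log2(4) = 2.
Scan r = 0..57 and keep those with exactly 2 one-bits:
r=0=0 popcount=0 -> skip
r=1=1 popcount=1 -> skip
r=2=10 popcount=1 -> skip
r=3=11 popcount=2 -> KEEP
r=4=100 popcount=1 -> skip
r=5=101 popcount=2 -> KEEP
r=6=110 popcount=2 -> KEEP
r=7=111 popcount=3 -> skip
r=8=1000 popcount=1 -> skip
r=9=1001 popcount=2 -> KEEP
r=10=1010 popcount=2 -> KEEP
r=11=1011 popcount=3 -> skip
r=12=1100 popcount=2 -> KEEP
r=13=1101 popcount=3 -> skip
r=14=1110 popcount=3 -> skip
r=15=1111 popcount=4 -> skip
r=16=10000 popcount=1 -> skip
r=17=10001 popcount=2 -> KEEP
r=18=10010 popcount=2 -> KEEP
r=19=10011 popcount=3 -> skip
r=20=10100 popcount=2 -> KEEP
r=21=10101 popcount=3 -> skip
r=22=10110 popcount=3 -> skip
r=23=10111 popcount=4 -> skip
r=24=11000 popcount=2 -> KEEP
r=25=11001 popcount=3 -> skip
r=26=11010 popcount=3 -> skip
r=27=11011 popcount=4 -> skip
r=28=11100 popcount=3 -> skip
r=29=11101 popcount=4 -> skip
r=30=11110 popcount=4 -> skip
r=31=11111 popcount=5 -> skip
r=32=100000 popcount=1 -> skip
r=33=100001 popcount=2 -> KEEP
r=34=100010 popcount=2 -> KEEP
r=35=100011 popcount=3 -> skip
r=36=100100 popcount=2 -> KEEP
r=37=100101 popcount=3 -> skip
r=38=100110 popcount=3 -> skip
r=39=100111 popcount=4 -> skip
r=40=101000 popcount=2 -> KEEP
r=41=101001 popcount=3 -> skip
r=42=101010 popcount=3 -> skip
r=43=101011 popcount=4 -> skip
r=44=101100 popcount=3 -> skip
r=45=101101 popcount=4 -> skip
r=46=101110 popcount=4 -> skip
r=47=101111 popcount=5 -> skip
r=48=110000 popcount=2 -> KEEP
r=49=110001 popcount=3 -> skip
r=50=110010 popcount=3 -> skip
r=51=110011 popcount=4 -> skip
r=52=110100 popcount=3 -> skip
r=53=110101 popcount=4 -> skip
r=54=110110 popcount=4 -> skip
r=55=110111 popcount=5 -> skip
r=56=111000 popcount=3 -> skip
r=57=111001 popcount=4 -> skip
Kept rows: 3 5 6 9 10 12 17 18 20 24 33 34 36 40 48

Answer: 3 5 6 9 10 12 17 18 20 24 33 34 36 40 48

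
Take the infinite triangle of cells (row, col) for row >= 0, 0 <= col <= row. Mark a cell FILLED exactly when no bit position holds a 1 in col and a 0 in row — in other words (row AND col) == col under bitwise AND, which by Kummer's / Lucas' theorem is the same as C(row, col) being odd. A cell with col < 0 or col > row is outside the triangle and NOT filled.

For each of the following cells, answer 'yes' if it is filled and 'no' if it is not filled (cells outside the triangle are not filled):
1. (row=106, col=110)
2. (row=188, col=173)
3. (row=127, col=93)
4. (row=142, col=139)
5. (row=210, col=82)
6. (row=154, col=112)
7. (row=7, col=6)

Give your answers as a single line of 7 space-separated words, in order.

(106,110): col outside [0, 106] -> not filled
(188,173): row=0b10111100, col=0b10101101, row AND col = 0b10101100 = 172; 172 != 173 -> empty
(127,93): row=0b1111111, col=0b1011101, row AND col = 0b1011101 = 93; 93 == 93 -> filled
(142,139): row=0b10001110, col=0b10001011, row AND col = 0b10001010 = 138; 138 != 139 -> empty
(210,82): row=0b11010010, col=0b1010010, row AND col = 0b1010010 = 82; 82 == 82 -> filled
(154,112): row=0b10011010, col=0b1110000, row AND col = 0b10000 = 16; 16 != 112 -> empty
(7,6): row=0b111, col=0b110, row AND col = 0b110 = 6; 6 == 6 -> filled

Answer: no no yes no yes no yes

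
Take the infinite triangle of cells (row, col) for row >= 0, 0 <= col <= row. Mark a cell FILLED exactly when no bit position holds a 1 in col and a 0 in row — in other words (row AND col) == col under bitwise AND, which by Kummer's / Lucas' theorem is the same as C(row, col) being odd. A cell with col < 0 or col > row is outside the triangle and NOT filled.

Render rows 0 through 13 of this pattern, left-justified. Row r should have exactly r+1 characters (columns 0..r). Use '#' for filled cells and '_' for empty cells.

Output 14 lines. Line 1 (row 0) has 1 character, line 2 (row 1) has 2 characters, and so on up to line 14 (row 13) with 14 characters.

r0=0: #
r1=1: ##
r2=10: #_#
r3=11: ####
r4=100: #___#
r5=101: ##__##
r6=110: #_#_#_#
r7=111: ########
r8=1000: #_______#
r9=1001: ##______##
r10=1010: #_#_____#_#
r11=1011: ####____####
r12=1100: #___#___#___#
r13=1101: ##__##__##__##

Answer: #
##
#_#
####
#___#
##__##
#_#_#_#
########
#_______#
##______##
#_#_____#_#
####____####
#___#___#___#
##__##__##__##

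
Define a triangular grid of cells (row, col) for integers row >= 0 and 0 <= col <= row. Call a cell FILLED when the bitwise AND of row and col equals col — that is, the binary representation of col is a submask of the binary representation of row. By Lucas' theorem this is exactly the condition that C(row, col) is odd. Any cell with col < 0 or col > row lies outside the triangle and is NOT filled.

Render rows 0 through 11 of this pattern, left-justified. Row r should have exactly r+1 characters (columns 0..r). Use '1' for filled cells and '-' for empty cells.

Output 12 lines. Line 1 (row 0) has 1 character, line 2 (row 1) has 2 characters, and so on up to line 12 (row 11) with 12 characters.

Answer: 1
11
1-1
1111
1---1
11--11
1-1-1-1
11111111
1-------1
11------11
1-1-----1-1
1111----1111

Derivation:
r0=0: 1
r1=1: 11
r2=10: 1-1
r3=11: 1111
r4=100: 1---1
r5=101: 11--11
r6=110: 1-1-1-1
r7=111: 11111111
r8=1000: 1-------1
r9=1001: 11------11
r10=1010: 1-1-----1-1
r11=1011: 1111----1111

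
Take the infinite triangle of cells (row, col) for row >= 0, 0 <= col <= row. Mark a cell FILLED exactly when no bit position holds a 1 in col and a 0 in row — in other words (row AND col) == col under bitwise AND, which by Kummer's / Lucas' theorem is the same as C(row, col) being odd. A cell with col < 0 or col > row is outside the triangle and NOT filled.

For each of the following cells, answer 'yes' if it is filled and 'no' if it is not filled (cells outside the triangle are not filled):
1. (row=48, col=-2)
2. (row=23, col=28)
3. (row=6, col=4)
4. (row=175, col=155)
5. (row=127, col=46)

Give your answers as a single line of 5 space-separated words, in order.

(48,-2): col outside [0, 48] -> not filled
(23,28): col outside [0, 23] -> not filled
(6,4): row=0b110, col=0b100, row AND col = 0b100 = 4; 4 == 4 -> filled
(175,155): row=0b10101111, col=0b10011011, row AND col = 0b10001011 = 139; 139 != 155 -> empty
(127,46): row=0b1111111, col=0b101110, row AND col = 0b101110 = 46; 46 == 46 -> filled

Answer: no no yes no yes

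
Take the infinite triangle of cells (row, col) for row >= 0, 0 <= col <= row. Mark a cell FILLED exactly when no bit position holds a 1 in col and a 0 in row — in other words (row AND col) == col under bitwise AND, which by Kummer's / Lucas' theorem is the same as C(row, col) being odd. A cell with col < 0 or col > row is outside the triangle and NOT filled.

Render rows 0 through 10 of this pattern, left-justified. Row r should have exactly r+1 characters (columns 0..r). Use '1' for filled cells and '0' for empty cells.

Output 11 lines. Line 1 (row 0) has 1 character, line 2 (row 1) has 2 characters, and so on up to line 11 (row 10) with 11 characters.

Answer: 1
11
101
1111
10001
110011
1010101
11111111
100000001
1100000011
10100000101

Derivation:
r0=0: 1
r1=1: 11
r2=10: 101
r3=11: 1111
r4=100: 10001
r5=101: 110011
r6=110: 1010101
r7=111: 11111111
r8=1000: 100000001
r9=1001: 1100000011
r10=1010: 10100000101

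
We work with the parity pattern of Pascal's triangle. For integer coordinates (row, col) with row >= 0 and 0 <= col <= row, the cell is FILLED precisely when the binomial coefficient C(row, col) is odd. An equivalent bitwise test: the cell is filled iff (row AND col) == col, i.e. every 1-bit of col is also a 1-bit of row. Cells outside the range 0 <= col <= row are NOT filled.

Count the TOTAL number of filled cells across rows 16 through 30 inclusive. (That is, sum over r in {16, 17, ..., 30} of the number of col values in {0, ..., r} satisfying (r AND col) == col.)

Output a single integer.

r16=10000 pc1: +2 =2
r17=10001 pc2: +4 =6
r18=10010 pc2: +4 =10
r19=10011 pc3: +8 =18
r20=10100 pc2: +4 =22
r21=10101 pc3: +8 =30
r22=10110 pc3: +8 =38
r23=10111 pc4: +16 =54
r24=11000 pc2: +4 =58
r25=11001 pc3: +8 =66
r26=11010 pc3: +8 =74
r27=11011 pc4: +16 =90
r28=11100 pc3: +8 =98
r29=11101 pc4: +16 =114
r30=11110 pc4: +16 =130

Answer: 130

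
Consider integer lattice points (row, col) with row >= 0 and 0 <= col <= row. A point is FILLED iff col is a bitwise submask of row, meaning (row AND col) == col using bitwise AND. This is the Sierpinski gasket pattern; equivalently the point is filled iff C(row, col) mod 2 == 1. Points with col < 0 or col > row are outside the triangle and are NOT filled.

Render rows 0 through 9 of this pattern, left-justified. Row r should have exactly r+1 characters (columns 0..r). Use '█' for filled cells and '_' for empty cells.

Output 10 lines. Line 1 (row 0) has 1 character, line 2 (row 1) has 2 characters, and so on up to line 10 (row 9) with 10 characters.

r0=0: █
r1=1: ██
r2=10: █_█
r3=11: ████
r4=100: █___█
r5=101: ██__██
r6=110: █_█_█_█
r7=111: ████████
r8=1000: █_______█
r9=1001: ██______██

Answer: █
██
█_█
████
█___█
██__██
█_█_█_█
████████
█_______█
██______██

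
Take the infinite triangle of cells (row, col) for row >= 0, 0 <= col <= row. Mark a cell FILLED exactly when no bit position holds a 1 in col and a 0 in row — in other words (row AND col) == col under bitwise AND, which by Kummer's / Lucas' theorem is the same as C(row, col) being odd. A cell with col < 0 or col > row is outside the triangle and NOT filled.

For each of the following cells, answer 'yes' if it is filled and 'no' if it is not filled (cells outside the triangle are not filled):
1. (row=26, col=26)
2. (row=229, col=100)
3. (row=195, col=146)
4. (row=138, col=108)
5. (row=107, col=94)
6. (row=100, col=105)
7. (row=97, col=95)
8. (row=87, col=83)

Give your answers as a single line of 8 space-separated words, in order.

Answer: yes yes no no no no no yes

Derivation:
(26,26): row=0b11010, col=0b11010, row AND col = 0b11010 = 26; 26 == 26 -> filled
(229,100): row=0b11100101, col=0b1100100, row AND col = 0b1100100 = 100; 100 == 100 -> filled
(195,146): row=0b11000011, col=0b10010010, row AND col = 0b10000010 = 130; 130 != 146 -> empty
(138,108): row=0b10001010, col=0b1101100, row AND col = 0b1000 = 8; 8 != 108 -> empty
(107,94): row=0b1101011, col=0b1011110, row AND col = 0b1001010 = 74; 74 != 94 -> empty
(100,105): col outside [0, 100] -> not filled
(97,95): row=0b1100001, col=0b1011111, row AND col = 0b1000001 = 65; 65 != 95 -> empty
(87,83): row=0b1010111, col=0b1010011, row AND col = 0b1010011 = 83; 83 == 83 -> filled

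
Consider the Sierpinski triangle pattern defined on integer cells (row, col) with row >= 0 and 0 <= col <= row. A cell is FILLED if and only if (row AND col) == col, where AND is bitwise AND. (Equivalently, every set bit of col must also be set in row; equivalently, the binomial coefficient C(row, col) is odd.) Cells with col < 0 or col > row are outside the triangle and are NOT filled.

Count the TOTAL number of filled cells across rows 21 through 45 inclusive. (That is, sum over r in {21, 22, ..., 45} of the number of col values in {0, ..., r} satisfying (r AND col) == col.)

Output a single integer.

r21=10101 pc3: +8 =8
r22=10110 pc3: +8 =16
r23=10111 pc4: +16 =32
r24=11000 pc2: +4 =36
r25=11001 pc3: +8 =44
r26=11010 pc3: +8 =52
r27=11011 pc4: +16 =68
r28=11100 pc3: +8 =76
r29=11101 pc4: +16 =92
r30=11110 pc4: +16 =108
r31=11111 pc5: +32 =140
r32=100000 pc1: +2 =142
r33=100001 pc2: +4 =146
r34=100010 pc2: +4 =150
r35=100011 pc3: +8 =158
r36=100100 pc2: +4 =162
r37=100101 pc3: +8 =170
r38=100110 pc3: +8 =178
r39=100111 pc4: +16 =194
r40=101000 pc2: +4 =198
r41=101001 pc3: +8 =206
r42=101010 pc3: +8 =214
r43=101011 pc4: +16 =230
r44=101100 pc3: +8 =238
r45=101101 pc4: +16 =254

Answer: 254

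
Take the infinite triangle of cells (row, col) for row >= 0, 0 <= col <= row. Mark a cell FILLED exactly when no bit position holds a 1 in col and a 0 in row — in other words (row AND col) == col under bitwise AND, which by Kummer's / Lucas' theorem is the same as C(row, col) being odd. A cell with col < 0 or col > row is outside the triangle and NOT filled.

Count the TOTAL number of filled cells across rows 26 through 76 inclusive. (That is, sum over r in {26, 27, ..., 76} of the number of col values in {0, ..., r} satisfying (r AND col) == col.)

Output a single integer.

r26=11010 pc3: +8 =8
r27=11011 pc4: +16 =24
r28=11100 pc3: +8 =32
r29=11101 pc4: +16 =48
r30=11110 pc4: +16 =64
r31=11111 pc5: +32 =96
r32=100000 pc1: +2 =98
r33=100001 pc2: +4 =102
r34=100010 pc2: +4 =106
r35=100011 pc3: +8 =114
r36=100100 pc2: +4 =118
r37=100101 pc3: +8 =126
r38=100110 pc3: +8 =134
r39=100111 pc4: +16 =150
r40=101000 pc2: +4 =154
r41=101001 pc3: +8 =162
r42=101010 pc3: +8 =170
r43=101011 pc4: +16 =186
r44=101100 pc3: +8 =194
r45=101101 pc4: +16 =210
r46=101110 pc4: +16 =226
r47=101111 pc5: +32 =258
r48=110000 pc2: +4 =262
r49=110001 pc3: +8 =270
r50=110010 pc3: +8 =278
r51=110011 pc4: +16 =294
r52=110100 pc3: +8 =302
r53=110101 pc4: +16 =318
r54=110110 pc4: +16 =334
r55=110111 pc5: +32 =366
r56=111000 pc3: +8 =374
r57=111001 pc4: +16 =390
r58=111010 pc4: +16 =406
r59=111011 pc5: +32 =438
r60=111100 pc4: +16 =454
r61=111101 pc5: +32 =486
r62=111110 pc5: +32 =518
r63=111111 pc6: +64 =582
r64=1000000 pc1: +2 =584
r65=1000001 pc2: +4 =588
r66=1000010 pc2: +4 =592
r67=1000011 pc3: +8 =600
r68=1000100 pc2: +4 =604
r69=1000101 pc3: +8 =612
r70=1000110 pc3: +8 =620
r71=1000111 pc4: +16 =636
r72=1001000 pc2: +4 =640
r73=1001001 pc3: +8 =648
r74=1001010 pc3: +8 =656
r75=1001011 pc4: +16 =672
r76=1001100 pc3: +8 =680

Answer: 680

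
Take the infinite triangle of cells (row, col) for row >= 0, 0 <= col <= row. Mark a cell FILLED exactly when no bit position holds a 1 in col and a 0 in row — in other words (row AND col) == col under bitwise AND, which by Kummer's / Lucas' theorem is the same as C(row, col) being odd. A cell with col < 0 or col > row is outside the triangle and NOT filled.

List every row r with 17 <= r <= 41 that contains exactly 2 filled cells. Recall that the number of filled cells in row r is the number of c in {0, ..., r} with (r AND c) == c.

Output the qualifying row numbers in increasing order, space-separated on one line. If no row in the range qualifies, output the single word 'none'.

Answer: 32

Derivation:
Row r has 2^popcount(r) filled cells, so we need popcount(r) = log2(2) = 1.
Scan r = 17..41 and keep those with exactly 1 one-bits:
r=17=10001 popcount=2 -> skip
r=18=10010 popcount=2 -> skip
r=19=10011 popcount=3 -> skip
r=20=10100 popcount=2 -> skip
r=21=10101 popcount=3 -> skip
r=22=10110 popcount=3 -> skip
r=23=10111 popcount=4 -> skip
r=24=11000 popcount=2 -> skip
r=25=11001 popcount=3 -> skip
r=26=11010 popcount=3 -> skip
r=27=11011 popcount=4 -> skip
r=28=11100 popcount=3 -> skip
r=29=11101 popcount=4 -> skip
r=30=11110 popcount=4 -> skip
r=31=11111 popcount=5 -> skip
r=32=100000 popcount=1 -> KEEP
r=33=100001 popcount=2 -> skip
r=34=100010 popcount=2 -> skip
r=35=100011 popcount=3 -> skip
r=36=100100 popcount=2 -> skip
r=37=100101 popcount=3 -> skip
r=38=100110 popcount=3 -> skip
r=39=100111 popcount=4 -> skip
r=40=101000 popcount=2 -> skip
r=41=101001 popcount=3 -> skip
Kept rows: 32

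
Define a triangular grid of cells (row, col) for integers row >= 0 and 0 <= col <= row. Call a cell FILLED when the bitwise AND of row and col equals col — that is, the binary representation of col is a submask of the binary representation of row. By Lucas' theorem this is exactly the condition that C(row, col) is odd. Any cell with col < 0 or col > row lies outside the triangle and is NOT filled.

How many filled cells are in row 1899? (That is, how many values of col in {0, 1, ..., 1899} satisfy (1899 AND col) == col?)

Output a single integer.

Answer: 256

Derivation:
1899 in binary = 11101101011
popcount(1899) = number of 1-bits in 11101101011 = 8
A col c satisfies (1899 AND c) == c iff every set bit of c is also set in 1899; each of the 8 set bits of 1899 can independently be on or off in c.
count = 2^8 = 256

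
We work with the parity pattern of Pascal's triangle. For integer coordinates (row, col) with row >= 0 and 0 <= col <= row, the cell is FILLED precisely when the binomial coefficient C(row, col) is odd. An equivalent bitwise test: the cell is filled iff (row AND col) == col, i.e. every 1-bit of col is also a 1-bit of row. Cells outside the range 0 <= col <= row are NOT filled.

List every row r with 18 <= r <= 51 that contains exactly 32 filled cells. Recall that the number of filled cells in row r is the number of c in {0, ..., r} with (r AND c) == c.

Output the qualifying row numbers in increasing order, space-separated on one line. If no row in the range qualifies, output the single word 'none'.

Answer: 31 47

Derivation:
Row r has 2^popcount(r) filled cells, so we need popcount(r) = log2(32) = 5.
Scan r = 18..51 and keep those with exactly 5 one-bits:
r=18=10010 popcount=2 -> skip
r=19=10011 popcount=3 -> skip
r=20=10100 popcount=2 -> skip
r=21=10101 popcount=3 -> skip
r=22=10110 popcount=3 -> skip
r=23=10111 popcount=4 -> skip
r=24=11000 popcount=2 -> skip
r=25=11001 popcount=3 -> skip
r=26=11010 popcount=3 -> skip
r=27=11011 popcount=4 -> skip
r=28=11100 popcount=3 -> skip
r=29=11101 popcount=4 -> skip
r=30=11110 popcount=4 -> skip
r=31=11111 popcount=5 -> KEEP
r=32=100000 popcount=1 -> skip
r=33=100001 popcount=2 -> skip
r=34=100010 popcount=2 -> skip
r=35=100011 popcount=3 -> skip
r=36=100100 popcount=2 -> skip
r=37=100101 popcount=3 -> skip
r=38=100110 popcount=3 -> skip
r=39=100111 popcount=4 -> skip
r=40=101000 popcount=2 -> skip
r=41=101001 popcount=3 -> skip
r=42=101010 popcount=3 -> skip
r=43=101011 popcount=4 -> skip
r=44=101100 popcount=3 -> skip
r=45=101101 popcount=4 -> skip
r=46=101110 popcount=4 -> skip
r=47=101111 popcount=5 -> KEEP
r=48=110000 popcount=2 -> skip
r=49=110001 popcount=3 -> skip
r=50=110010 popcount=3 -> skip
r=51=110011 popcount=4 -> skip
Kept rows: 31 47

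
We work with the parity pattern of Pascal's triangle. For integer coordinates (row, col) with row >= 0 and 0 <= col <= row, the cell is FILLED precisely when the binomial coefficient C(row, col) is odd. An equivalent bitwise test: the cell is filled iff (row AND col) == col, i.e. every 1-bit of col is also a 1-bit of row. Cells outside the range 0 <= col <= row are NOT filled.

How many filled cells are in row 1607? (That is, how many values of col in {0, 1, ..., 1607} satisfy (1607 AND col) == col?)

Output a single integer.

Answer: 64

Derivation:
1607 in binary = 11001000111
popcount(1607) = number of 1-bits in 11001000111 = 6
A col c satisfies (1607 AND c) == c iff every set bit of c is also set in 1607; each of the 6 set bits of 1607 can independently be on or off in c.
count = 2^6 = 64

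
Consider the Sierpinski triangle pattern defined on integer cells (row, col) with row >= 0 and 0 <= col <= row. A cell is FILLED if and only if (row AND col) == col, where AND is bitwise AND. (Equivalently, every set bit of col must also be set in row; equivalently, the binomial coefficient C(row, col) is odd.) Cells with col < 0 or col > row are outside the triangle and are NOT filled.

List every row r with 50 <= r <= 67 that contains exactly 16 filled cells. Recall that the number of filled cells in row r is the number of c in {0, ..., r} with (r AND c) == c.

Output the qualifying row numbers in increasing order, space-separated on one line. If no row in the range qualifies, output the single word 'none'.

Row r has 2^popcount(r) filled cells, so we need popcount(r) = log2(16) = 4.
Scan r = 50..67 and keep those with exactly 4 one-bits:
r=50=110010 popcount=3 -> skip
r=51=110011 popcount=4 -> KEEP
r=52=110100 popcount=3 -> skip
r=53=110101 popcount=4 -> KEEP
r=54=110110 popcount=4 -> KEEP
r=55=110111 popcount=5 -> skip
r=56=111000 popcount=3 -> skip
r=57=111001 popcount=4 -> KEEP
r=58=111010 popcount=4 -> KEEP
r=59=111011 popcount=5 -> skip
r=60=111100 popcount=4 -> KEEP
r=61=111101 popcount=5 -> skip
r=62=111110 popcount=5 -> skip
r=63=111111 popcount=6 -> skip
r=64=1000000 popcount=1 -> skip
r=65=1000001 popcount=2 -> skip
r=66=1000010 popcount=2 -> skip
r=67=1000011 popcount=3 -> skip
Kept rows: 51 53 54 57 58 60

Answer: 51 53 54 57 58 60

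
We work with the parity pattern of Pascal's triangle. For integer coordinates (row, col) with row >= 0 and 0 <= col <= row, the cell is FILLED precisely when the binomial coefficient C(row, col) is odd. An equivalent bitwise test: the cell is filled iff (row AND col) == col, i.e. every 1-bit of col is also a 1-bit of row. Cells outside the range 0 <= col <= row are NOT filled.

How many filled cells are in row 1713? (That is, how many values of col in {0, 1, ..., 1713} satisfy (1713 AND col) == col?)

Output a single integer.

Answer: 64

Derivation:
1713 in binary = 11010110001
popcount(1713) = number of 1-bits in 11010110001 = 6
A col c satisfies (1713 AND c) == c iff every set bit of c is also set in 1713; each of the 6 set bits of 1713 can independently be on or off in c.
count = 2^6 = 64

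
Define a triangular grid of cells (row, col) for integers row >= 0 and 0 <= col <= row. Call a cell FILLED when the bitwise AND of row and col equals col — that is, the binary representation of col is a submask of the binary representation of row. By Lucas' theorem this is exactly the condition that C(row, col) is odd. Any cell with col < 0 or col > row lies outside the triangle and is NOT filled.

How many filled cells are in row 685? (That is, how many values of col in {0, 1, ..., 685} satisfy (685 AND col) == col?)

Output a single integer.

685 in binary = 1010101101
popcount(685) = number of 1-bits in 1010101101 = 6
A col c satisfies (685 AND c) == c iff every set bit of c is also set in 685; each of the 6 set bits of 685 can independently be on or off in c.
count = 2^6 = 64

Answer: 64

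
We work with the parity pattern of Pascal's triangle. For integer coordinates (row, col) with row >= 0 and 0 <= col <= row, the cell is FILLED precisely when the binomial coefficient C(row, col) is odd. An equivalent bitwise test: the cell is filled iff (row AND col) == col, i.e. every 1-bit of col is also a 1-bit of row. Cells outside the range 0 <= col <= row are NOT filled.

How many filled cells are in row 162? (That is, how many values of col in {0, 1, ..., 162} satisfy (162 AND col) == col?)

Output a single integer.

162 in binary = 10100010
popcount(162) = number of 1-bits in 10100010 = 3
A col c satisfies (162 AND c) == c iff every set bit of c is also set in 162; each of the 3 set bits of 162 can independently be on or off in c.
count = 2^3 = 8

Answer: 8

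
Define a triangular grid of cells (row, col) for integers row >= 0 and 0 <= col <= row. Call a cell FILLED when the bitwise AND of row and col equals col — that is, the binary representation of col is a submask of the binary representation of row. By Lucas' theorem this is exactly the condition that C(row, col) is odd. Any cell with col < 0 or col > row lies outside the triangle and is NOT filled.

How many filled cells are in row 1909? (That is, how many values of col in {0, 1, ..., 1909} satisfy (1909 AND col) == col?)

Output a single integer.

1909 in binary = 11101110101
popcount(1909) = number of 1-bits in 11101110101 = 8
A col c satisfies (1909 AND c) == c iff every set bit of c is also set in 1909; each of the 8 set bits of 1909 can independently be on or off in c.
count = 2^8 = 256

Answer: 256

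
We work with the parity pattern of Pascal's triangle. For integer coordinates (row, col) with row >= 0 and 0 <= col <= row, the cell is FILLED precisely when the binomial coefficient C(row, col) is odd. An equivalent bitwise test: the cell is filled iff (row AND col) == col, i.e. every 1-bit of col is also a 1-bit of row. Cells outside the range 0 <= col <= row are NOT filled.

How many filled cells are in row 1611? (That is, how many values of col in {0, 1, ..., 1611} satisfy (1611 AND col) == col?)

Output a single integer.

Answer: 64

Derivation:
1611 in binary = 11001001011
popcount(1611) = number of 1-bits in 11001001011 = 6
A col c satisfies (1611 AND c) == c iff every set bit of c is also set in 1611; each of the 6 set bits of 1611 can independently be on or off in c.
count = 2^6 = 64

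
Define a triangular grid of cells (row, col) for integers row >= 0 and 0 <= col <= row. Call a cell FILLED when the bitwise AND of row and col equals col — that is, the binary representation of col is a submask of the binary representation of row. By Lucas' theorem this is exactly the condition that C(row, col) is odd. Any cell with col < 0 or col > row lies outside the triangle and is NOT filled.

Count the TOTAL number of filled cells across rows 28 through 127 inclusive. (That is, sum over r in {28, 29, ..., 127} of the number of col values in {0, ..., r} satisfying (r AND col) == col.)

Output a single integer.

r28=11100 pc3: +8 =8
r29=11101 pc4: +16 =24
r30=11110 pc4: +16 =40
r31=11111 pc5: +32 =72
r32=100000 pc1: +2 =74
r33=100001 pc2: +4 =78
r34=100010 pc2: +4 =82
r35=100011 pc3: +8 =90
r36=100100 pc2: +4 =94
r37=100101 pc3: +8 =102
r38=100110 pc3: +8 =110
r39=100111 pc4: +16 =126
r40=101000 pc2: +4 =130
r41=101001 pc3: +8 =138
r42=101010 pc3: +8 =146
r43=101011 pc4: +16 =162
r44=101100 pc3: +8 =170
r45=101101 pc4: +16 =186
r46=101110 pc4: +16 =202
r47=101111 pc5: +32 =234
r48=110000 pc2: +4 =238
r49=110001 pc3: +8 =246
r50=110010 pc3: +8 =254
r51=110011 pc4: +16 =270
r52=110100 pc3: +8 =278
r53=110101 pc4: +16 =294
r54=110110 pc4: +16 =310
r55=110111 pc5: +32 =342
r56=111000 pc3: +8 =350
r57=111001 pc4: +16 =366
r58=111010 pc4: +16 =382
r59=111011 pc5: +32 =414
r60=111100 pc4: +16 =430
r61=111101 pc5: +32 =462
r62=111110 pc5: +32 =494
r63=111111 pc6: +64 =558
r64=1000000 pc1: +2 =560
r65=1000001 pc2: +4 =564
r66=1000010 pc2: +4 =568
r67=1000011 pc3: +8 =576
r68=1000100 pc2: +4 =580
r69=1000101 pc3: +8 =588
r70=1000110 pc3: +8 =596
r71=1000111 pc4: +16 =612
r72=1001000 pc2: +4 =616
r73=1001001 pc3: +8 =624
r74=1001010 pc3: +8 =632
r75=1001011 pc4: +16 =648
r76=1001100 pc3: +8 =656
r77=1001101 pc4: +16 =672
r78=1001110 pc4: +16 =688
r79=1001111 pc5: +32 =720
r80=1010000 pc2: +4 =724
r81=1010001 pc3: +8 =732
r82=1010010 pc3: +8 =740
r83=1010011 pc4: +16 =756
r84=1010100 pc3: +8 =764
r85=1010101 pc4: +16 =780
r86=1010110 pc4: +16 =796
r87=1010111 pc5: +32 =828
r88=1011000 pc3: +8 =836
r89=1011001 pc4: +16 =852
r90=1011010 pc4: +16 =868
r91=1011011 pc5: +32 =900
r92=1011100 pc4: +16 =916
r93=1011101 pc5: +32 =948
r94=1011110 pc5: +32 =980
r95=1011111 pc6: +64 =1044
r96=1100000 pc2: +4 =1048
r97=1100001 pc3: +8 =1056
r98=1100010 pc3: +8 =1064
r99=1100011 pc4: +16 =1080
r100=1100100 pc3: +8 =1088
r101=1100101 pc4: +16 =1104
r102=1100110 pc4: +16 =1120
r103=1100111 pc5: +32 =1152
r104=1101000 pc3: +8 =1160
r105=1101001 pc4: +16 =1176
r106=1101010 pc4: +16 =1192
r107=1101011 pc5: +32 =1224
r108=1101100 pc4: +16 =1240
r109=1101101 pc5: +32 =1272
r110=1101110 pc5: +32 =1304
r111=1101111 pc6: +64 =1368
r112=1110000 pc3: +8 =1376
r113=1110001 pc4: +16 =1392
r114=1110010 pc4: +16 =1408
r115=1110011 pc5: +32 =1440
r116=1110100 pc4: +16 =1456
r117=1110101 pc5: +32 =1488
r118=1110110 pc5: +32 =1520
r119=1110111 pc6: +64 =1584
r120=1111000 pc4: +16 =1600
r121=1111001 pc5: +32 =1632
r122=1111010 pc5: +32 =1664
r123=1111011 pc6: +64 =1728
r124=1111100 pc5: +32 =1760
r125=1111101 pc6: +64 =1824
r126=1111110 pc6: +64 =1888
r127=1111111 pc7: +128 =2016

Answer: 2016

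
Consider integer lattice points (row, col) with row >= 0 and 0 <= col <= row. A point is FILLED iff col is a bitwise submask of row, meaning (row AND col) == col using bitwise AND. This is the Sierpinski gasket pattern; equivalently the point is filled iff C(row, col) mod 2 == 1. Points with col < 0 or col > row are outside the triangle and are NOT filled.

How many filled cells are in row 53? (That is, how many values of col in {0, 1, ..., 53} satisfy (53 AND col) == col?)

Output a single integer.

53 in binary = 110101
popcount(53) = number of 1-bits in 110101 = 4
A col c satisfies (53 AND c) == c iff every set bit of c is also set in 53; each of the 4 set bits of 53 can independently be on or off in c.
count = 2^4 = 16

Answer: 16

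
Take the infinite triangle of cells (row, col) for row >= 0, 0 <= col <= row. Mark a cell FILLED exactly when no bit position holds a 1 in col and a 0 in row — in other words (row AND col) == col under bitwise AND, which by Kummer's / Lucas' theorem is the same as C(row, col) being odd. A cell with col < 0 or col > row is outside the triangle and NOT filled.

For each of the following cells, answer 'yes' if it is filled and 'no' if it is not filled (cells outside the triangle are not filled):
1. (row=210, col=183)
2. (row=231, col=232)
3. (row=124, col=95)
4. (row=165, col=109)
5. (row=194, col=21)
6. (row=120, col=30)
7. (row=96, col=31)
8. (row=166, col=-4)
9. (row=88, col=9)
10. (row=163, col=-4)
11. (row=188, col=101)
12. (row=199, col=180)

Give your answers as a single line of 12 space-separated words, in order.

Answer: no no no no no no no no no no no no

Derivation:
(210,183): row=0b11010010, col=0b10110111, row AND col = 0b10010010 = 146; 146 != 183 -> empty
(231,232): col outside [0, 231] -> not filled
(124,95): row=0b1111100, col=0b1011111, row AND col = 0b1011100 = 92; 92 != 95 -> empty
(165,109): row=0b10100101, col=0b1101101, row AND col = 0b100101 = 37; 37 != 109 -> empty
(194,21): row=0b11000010, col=0b10101, row AND col = 0b0 = 0; 0 != 21 -> empty
(120,30): row=0b1111000, col=0b11110, row AND col = 0b11000 = 24; 24 != 30 -> empty
(96,31): row=0b1100000, col=0b11111, row AND col = 0b0 = 0; 0 != 31 -> empty
(166,-4): col outside [0, 166] -> not filled
(88,9): row=0b1011000, col=0b1001, row AND col = 0b1000 = 8; 8 != 9 -> empty
(163,-4): col outside [0, 163] -> not filled
(188,101): row=0b10111100, col=0b1100101, row AND col = 0b100100 = 36; 36 != 101 -> empty
(199,180): row=0b11000111, col=0b10110100, row AND col = 0b10000100 = 132; 132 != 180 -> empty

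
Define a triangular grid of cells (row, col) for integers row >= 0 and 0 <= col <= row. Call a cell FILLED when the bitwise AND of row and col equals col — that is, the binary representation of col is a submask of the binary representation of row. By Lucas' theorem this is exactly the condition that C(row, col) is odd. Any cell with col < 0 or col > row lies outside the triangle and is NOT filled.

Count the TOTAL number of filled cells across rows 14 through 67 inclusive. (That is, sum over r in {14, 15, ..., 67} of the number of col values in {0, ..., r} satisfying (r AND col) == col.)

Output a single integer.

Answer: 690

Derivation:
r14=1110 pc3: +8 =8
r15=1111 pc4: +16 =24
r16=10000 pc1: +2 =26
r17=10001 pc2: +4 =30
r18=10010 pc2: +4 =34
r19=10011 pc3: +8 =42
r20=10100 pc2: +4 =46
r21=10101 pc3: +8 =54
r22=10110 pc3: +8 =62
r23=10111 pc4: +16 =78
r24=11000 pc2: +4 =82
r25=11001 pc3: +8 =90
r26=11010 pc3: +8 =98
r27=11011 pc4: +16 =114
r28=11100 pc3: +8 =122
r29=11101 pc4: +16 =138
r30=11110 pc4: +16 =154
r31=11111 pc5: +32 =186
r32=100000 pc1: +2 =188
r33=100001 pc2: +4 =192
r34=100010 pc2: +4 =196
r35=100011 pc3: +8 =204
r36=100100 pc2: +4 =208
r37=100101 pc3: +8 =216
r38=100110 pc3: +8 =224
r39=100111 pc4: +16 =240
r40=101000 pc2: +4 =244
r41=101001 pc3: +8 =252
r42=101010 pc3: +8 =260
r43=101011 pc4: +16 =276
r44=101100 pc3: +8 =284
r45=101101 pc4: +16 =300
r46=101110 pc4: +16 =316
r47=101111 pc5: +32 =348
r48=110000 pc2: +4 =352
r49=110001 pc3: +8 =360
r50=110010 pc3: +8 =368
r51=110011 pc4: +16 =384
r52=110100 pc3: +8 =392
r53=110101 pc4: +16 =408
r54=110110 pc4: +16 =424
r55=110111 pc5: +32 =456
r56=111000 pc3: +8 =464
r57=111001 pc4: +16 =480
r58=111010 pc4: +16 =496
r59=111011 pc5: +32 =528
r60=111100 pc4: +16 =544
r61=111101 pc5: +32 =576
r62=111110 pc5: +32 =608
r63=111111 pc6: +64 =672
r64=1000000 pc1: +2 =674
r65=1000001 pc2: +4 =678
r66=1000010 pc2: +4 =682
r67=1000011 pc3: +8 =690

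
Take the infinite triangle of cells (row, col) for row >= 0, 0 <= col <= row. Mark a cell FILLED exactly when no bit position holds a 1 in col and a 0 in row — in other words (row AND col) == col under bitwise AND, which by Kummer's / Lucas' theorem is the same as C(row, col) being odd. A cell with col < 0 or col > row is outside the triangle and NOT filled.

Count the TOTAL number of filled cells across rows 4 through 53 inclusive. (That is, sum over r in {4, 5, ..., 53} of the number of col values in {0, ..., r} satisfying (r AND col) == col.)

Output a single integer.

Answer: 456

Derivation:
r4=100 pc1: +2 =2
r5=101 pc2: +4 =6
r6=110 pc2: +4 =10
r7=111 pc3: +8 =18
r8=1000 pc1: +2 =20
r9=1001 pc2: +4 =24
r10=1010 pc2: +4 =28
r11=1011 pc3: +8 =36
r12=1100 pc2: +4 =40
r13=1101 pc3: +8 =48
r14=1110 pc3: +8 =56
r15=1111 pc4: +16 =72
r16=10000 pc1: +2 =74
r17=10001 pc2: +4 =78
r18=10010 pc2: +4 =82
r19=10011 pc3: +8 =90
r20=10100 pc2: +4 =94
r21=10101 pc3: +8 =102
r22=10110 pc3: +8 =110
r23=10111 pc4: +16 =126
r24=11000 pc2: +4 =130
r25=11001 pc3: +8 =138
r26=11010 pc3: +8 =146
r27=11011 pc4: +16 =162
r28=11100 pc3: +8 =170
r29=11101 pc4: +16 =186
r30=11110 pc4: +16 =202
r31=11111 pc5: +32 =234
r32=100000 pc1: +2 =236
r33=100001 pc2: +4 =240
r34=100010 pc2: +4 =244
r35=100011 pc3: +8 =252
r36=100100 pc2: +4 =256
r37=100101 pc3: +8 =264
r38=100110 pc3: +8 =272
r39=100111 pc4: +16 =288
r40=101000 pc2: +4 =292
r41=101001 pc3: +8 =300
r42=101010 pc3: +8 =308
r43=101011 pc4: +16 =324
r44=101100 pc3: +8 =332
r45=101101 pc4: +16 =348
r46=101110 pc4: +16 =364
r47=101111 pc5: +32 =396
r48=110000 pc2: +4 =400
r49=110001 pc3: +8 =408
r50=110010 pc3: +8 =416
r51=110011 pc4: +16 =432
r52=110100 pc3: +8 =440
r53=110101 pc4: +16 =456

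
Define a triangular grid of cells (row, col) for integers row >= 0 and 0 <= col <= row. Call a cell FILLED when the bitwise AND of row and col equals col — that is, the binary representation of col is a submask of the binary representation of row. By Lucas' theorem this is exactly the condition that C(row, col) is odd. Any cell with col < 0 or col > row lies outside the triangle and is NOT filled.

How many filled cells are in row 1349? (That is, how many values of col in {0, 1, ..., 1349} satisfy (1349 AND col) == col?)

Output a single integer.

Answer: 32

Derivation:
1349 in binary = 10101000101
popcount(1349) = number of 1-bits in 10101000101 = 5
A col c satisfies (1349 AND c) == c iff every set bit of c is also set in 1349; each of the 5 set bits of 1349 can independently be on or off in c.
count = 2^5 = 32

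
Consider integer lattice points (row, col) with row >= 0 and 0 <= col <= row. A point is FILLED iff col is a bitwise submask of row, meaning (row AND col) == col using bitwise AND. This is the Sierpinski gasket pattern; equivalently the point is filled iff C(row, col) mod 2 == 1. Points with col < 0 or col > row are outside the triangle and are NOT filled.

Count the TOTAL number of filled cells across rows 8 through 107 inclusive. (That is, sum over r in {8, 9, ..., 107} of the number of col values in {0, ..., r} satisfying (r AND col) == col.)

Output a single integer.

Answer: 1368

Derivation:
r8=1000 pc1: +2 =2
r9=1001 pc2: +4 =6
r10=1010 pc2: +4 =10
r11=1011 pc3: +8 =18
r12=1100 pc2: +4 =22
r13=1101 pc3: +8 =30
r14=1110 pc3: +8 =38
r15=1111 pc4: +16 =54
r16=10000 pc1: +2 =56
r17=10001 pc2: +4 =60
r18=10010 pc2: +4 =64
r19=10011 pc3: +8 =72
r20=10100 pc2: +4 =76
r21=10101 pc3: +8 =84
r22=10110 pc3: +8 =92
r23=10111 pc4: +16 =108
r24=11000 pc2: +4 =112
r25=11001 pc3: +8 =120
r26=11010 pc3: +8 =128
r27=11011 pc4: +16 =144
r28=11100 pc3: +8 =152
r29=11101 pc4: +16 =168
r30=11110 pc4: +16 =184
r31=11111 pc5: +32 =216
r32=100000 pc1: +2 =218
r33=100001 pc2: +4 =222
r34=100010 pc2: +4 =226
r35=100011 pc3: +8 =234
r36=100100 pc2: +4 =238
r37=100101 pc3: +8 =246
r38=100110 pc3: +8 =254
r39=100111 pc4: +16 =270
r40=101000 pc2: +4 =274
r41=101001 pc3: +8 =282
r42=101010 pc3: +8 =290
r43=101011 pc4: +16 =306
r44=101100 pc3: +8 =314
r45=101101 pc4: +16 =330
r46=101110 pc4: +16 =346
r47=101111 pc5: +32 =378
r48=110000 pc2: +4 =382
r49=110001 pc3: +8 =390
r50=110010 pc3: +8 =398
r51=110011 pc4: +16 =414
r52=110100 pc3: +8 =422
r53=110101 pc4: +16 =438
r54=110110 pc4: +16 =454
r55=110111 pc5: +32 =486
r56=111000 pc3: +8 =494
r57=111001 pc4: +16 =510
r58=111010 pc4: +16 =526
r59=111011 pc5: +32 =558
r60=111100 pc4: +16 =574
r61=111101 pc5: +32 =606
r62=111110 pc5: +32 =638
r63=111111 pc6: +64 =702
r64=1000000 pc1: +2 =704
r65=1000001 pc2: +4 =708
r66=1000010 pc2: +4 =712
r67=1000011 pc3: +8 =720
r68=1000100 pc2: +4 =724
r69=1000101 pc3: +8 =732
r70=1000110 pc3: +8 =740
r71=1000111 pc4: +16 =756
r72=1001000 pc2: +4 =760
r73=1001001 pc3: +8 =768
r74=1001010 pc3: +8 =776
r75=1001011 pc4: +16 =792
r76=1001100 pc3: +8 =800
r77=1001101 pc4: +16 =816
r78=1001110 pc4: +16 =832
r79=1001111 pc5: +32 =864
r80=1010000 pc2: +4 =868
r81=1010001 pc3: +8 =876
r82=1010010 pc3: +8 =884
r83=1010011 pc4: +16 =900
r84=1010100 pc3: +8 =908
r85=1010101 pc4: +16 =924
r86=1010110 pc4: +16 =940
r87=1010111 pc5: +32 =972
r88=1011000 pc3: +8 =980
r89=1011001 pc4: +16 =996
r90=1011010 pc4: +16 =1012
r91=1011011 pc5: +32 =1044
r92=1011100 pc4: +16 =1060
r93=1011101 pc5: +32 =1092
r94=1011110 pc5: +32 =1124
r95=1011111 pc6: +64 =1188
r96=1100000 pc2: +4 =1192
r97=1100001 pc3: +8 =1200
r98=1100010 pc3: +8 =1208
r99=1100011 pc4: +16 =1224
r100=1100100 pc3: +8 =1232
r101=1100101 pc4: +16 =1248
r102=1100110 pc4: +16 =1264
r103=1100111 pc5: +32 =1296
r104=1101000 pc3: +8 =1304
r105=1101001 pc4: +16 =1320
r106=1101010 pc4: +16 =1336
r107=1101011 pc5: +32 =1368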